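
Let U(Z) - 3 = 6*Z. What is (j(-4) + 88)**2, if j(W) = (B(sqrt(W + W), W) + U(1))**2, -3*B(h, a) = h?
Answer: 2265841/81 - 12104*I*sqrt(2)/3 ≈ 27973.0 - 5705.9*I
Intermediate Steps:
B(h, a) = -h/3
U(Z) = 3 + 6*Z
j(W) = (9 - sqrt(2)*sqrt(W)/3)**2 (j(W) = (-sqrt(W + W)/3 + (3 + 6*1))**2 = (-sqrt(2)*sqrt(W)/3 + (3 + 6))**2 = (-sqrt(2)*sqrt(W)/3 + 9)**2 = (9 - sqrt(2)*sqrt(W)/3)**2)
(j(-4) + 88)**2 = ((-27 + sqrt(2)*sqrt(-4))**2/9 + 88)**2 = ((-27 + sqrt(2)*(2*I))**2/9 + 88)**2 = ((-27 + 2*I*sqrt(2))**2/9 + 88)**2 = (88 + (-27 + 2*I*sqrt(2))**2/9)**2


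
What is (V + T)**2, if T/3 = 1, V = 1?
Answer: 16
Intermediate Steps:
T = 3 (T = 3*1 = 3)
(V + T)**2 = (1 + 3)**2 = 4**2 = 16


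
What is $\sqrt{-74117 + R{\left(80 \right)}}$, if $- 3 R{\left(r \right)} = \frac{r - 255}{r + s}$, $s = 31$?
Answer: $\frac{i \sqrt{913189082}}{111} \approx 272.24 i$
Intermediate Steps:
$R{\left(r \right)} = - \frac{-255 + r}{3 \left(31 + r\right)}$ ($R{\left(r \right)} = - \frac{\left(r - 255\right) \frac{1}{r + 31}}{3} = - \frac{\left(-255 + r\right) \frac{1}{31 + r}}{3} = - \frac{\frac{1}{31 + r} \left(-255 + r\right)}{3} = - \frac{-255 + r}{3 \left(31 + r\right)}$)
$\sqrt{-74117 + R{\left(80 \right)}} = \sqrt{-74117 + \frac{255 - 80}{3 \left(31 + 80\right)}} = \sqrt{-74117 + \frac{255 - 80}{3 \cdot 111}} = \sqrt{-74117 + \frac{1}{3} \cdot \frac{1}{111} \cdot 175} = \sqrt{-74117 + \frac{175}{333}} = \sqrt{- \frac{24680786}{333}} = \frac{i \sqrt{913189082}}{111}$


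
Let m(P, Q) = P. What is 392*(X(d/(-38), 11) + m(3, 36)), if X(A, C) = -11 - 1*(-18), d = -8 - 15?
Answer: 3920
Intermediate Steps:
d = -23
X(A, C) = 7 (X(A, C) = -11 + 18 = 7)
392*(X(d/(-38), 11) + m(3, 36)) = 392*(7 + 3) = 392*10 = 3920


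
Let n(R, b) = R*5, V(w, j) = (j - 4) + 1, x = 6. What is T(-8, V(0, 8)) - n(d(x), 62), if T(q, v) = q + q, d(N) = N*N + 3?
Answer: -211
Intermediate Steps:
V(w, j) = -3 + j (V(w, j) = (-4 + j) + 1 = -3 + j)
d(N) = 3 + N**2 (d(N) = N**2 + 3 = 3 + N**2)
T(q, v) = 2*q
n(R, b) = 5*R
T(-8, V(0, 8)) - n(d(x), 62) = 2*(-8) - 5*(3 + 6**2) = -16 - 5*(3 + 36) = -16 - 5*39 = -16 - 1*195 = -16 - 195 = -211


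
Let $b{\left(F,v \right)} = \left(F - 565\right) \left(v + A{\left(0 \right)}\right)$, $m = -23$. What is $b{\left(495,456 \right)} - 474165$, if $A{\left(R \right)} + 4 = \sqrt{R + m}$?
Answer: $-505805 - 70 i \sqrt{23} \approx -5.0581 \cdot 10^{5} - 335.71 i$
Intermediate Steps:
$A{\left(R \right)} = -4 + \sqrt{-23 + R}$ ($A{\left(R \right)} = -4 + \sqrt{R - 23} = -4 + \sqrt{-23 + R}$)
$b{\left(F,v \right)} = \left(-565 + F\right) \left(-4 + v + i \sqrt{23}\right)$ ($b{\left(F,v \right)} = \left(F - 565\right) \left(v - \left(4 - \sqrt{-23 + 0}\right)\right) = \left(-565 + F\right) \left(v - \left(4 - \sqrt{-23}\right)\right) = \left(-565 + F\right) \left(v - \left(4 - i \sqrt{23}\right)\right) = \left(-565 + F\right) \left(-4 + v + i \sqrt{23}\right)$)
$b{\left(495,456 \right)} - 474165 = \left(2260 - 257640 + 495 \cdot 456 - 495 \left(4 - i \sqrt{23}\right) - 565 i \sqrt{23}\right) - 474165 = \left(2260 - 257640 + 225720 - \left(1980 - 495 i \sqrt{23}\right) - 565 i \sqrt{23}\right) - 474165 = \left(-31640 - 70 i \sqrt{23}\right) - 474165 = -505805 - 70 i \sqrt{23}$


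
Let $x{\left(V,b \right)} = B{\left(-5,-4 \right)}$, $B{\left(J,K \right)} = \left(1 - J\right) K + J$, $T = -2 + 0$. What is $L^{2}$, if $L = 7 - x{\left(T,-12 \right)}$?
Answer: $1296$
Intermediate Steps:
$T = -2$
$B{\left(J,K \right)} = J + K \left(1 - J\right)$ ($B{\left(J,K \right)} = K \left(1 - J\right) + J = J + K \left(1 - J\right)$)
$x{\left(V,b \right)} = -29$ ($x{\left(V,b \right)} = -5 - 4 - \left(-5\right) \left(-4\right) = -5 - 4 - 20 = -29$)
$L = 36$ ($L = 7 - -29 = 7 + 29 = 36$)
$L^{2} = 36^{2} = 1296$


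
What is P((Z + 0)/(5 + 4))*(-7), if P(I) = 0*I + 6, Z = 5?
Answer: -42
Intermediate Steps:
P(I) = 6 (P(I) = 0 + 6 = 6)
P((Z + 0)/(5 + 4))*(-7) = 6*(-7) = -42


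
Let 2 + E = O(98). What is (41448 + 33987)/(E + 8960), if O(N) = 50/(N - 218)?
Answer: 905220/107491 ≈ 8.4214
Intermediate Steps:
O(N) = 50/(-218 + N)
E = -29/12 (E = -2 + 50/(-218 + 98) = -2 + 50/(-120) = -2 + 50*(-1/120) = -2 - 5/12 = -29/12 ≈ -2.4167)
(41448 + 33987)/(E + 8960) = (41448 + 33987)/(-29/12 + 8960) = 75435/(107491/12) = 75435*(12/107491) = 905220/107491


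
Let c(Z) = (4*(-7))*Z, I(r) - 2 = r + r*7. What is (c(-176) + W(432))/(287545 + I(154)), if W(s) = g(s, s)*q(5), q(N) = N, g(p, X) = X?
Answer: 7088/288779 ≈ 0.024545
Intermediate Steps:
I(r) = 2 + 8*r (I(r) = 2 + (r + r*7) = 2 + (r + 7*r) = 2 + 8*r)
c(Z) = -28*Z
W(s) = 5*s (W(s) = s*5 = 5*s)
(c(-176) + W(432))/(287545 + I(154)) = (-28*(-176) + 5*432)/(287545 + (2 + 8*154)) = (4928 + 2160)/(287545 + (2 + 1232)) = 7088/(287545 + 1234) = 7088/288779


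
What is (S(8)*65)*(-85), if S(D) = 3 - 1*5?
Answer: 11050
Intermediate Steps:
S(D) = -2 (S(D) = 3 - 5 = -2)
(S(8)*65)*(-85) = -2*65*(-85) = -130*(-85) = 11050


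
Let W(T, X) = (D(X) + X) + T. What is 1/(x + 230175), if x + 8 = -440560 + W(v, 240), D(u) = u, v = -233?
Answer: -1/210146 ≈ -4.7586e-6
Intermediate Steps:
W(T, X) = T + 2*X (W(T, X) = (X + X) + T = 2*X + T = T + 2*X)
x = -440321 (x = -8 + (-440560 + (-233 + 2*240)) = -8 + (-440560 + (-233 + 480)) = -8 + (-440560 + 247) = -8 - 440313 = -440321)
1/(x + 230175) = 1/(-440321 + 230175) = 1/(-210146) = -1/210146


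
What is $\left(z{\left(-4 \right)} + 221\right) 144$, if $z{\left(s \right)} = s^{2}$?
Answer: $34128$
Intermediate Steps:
$\left(z{\left(-4 \right)} + 221\right) 144 = \left(\left(-4\right)^{2} + 221\right) 144 = \left(16 + 221\right) 144 = 237 \cdot 144 = 34128$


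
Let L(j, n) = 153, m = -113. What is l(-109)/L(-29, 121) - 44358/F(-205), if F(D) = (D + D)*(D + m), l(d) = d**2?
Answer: 257043001/3324690 ≈ 77.313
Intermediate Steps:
F(D) = 2*D*(-113 + D) (F(D) = (D + D)*(D - 113) = (2*D)*(-113 + D) = 2*D*(-113 + D))
l(-109)/L(-29, 121) - 44358/F(-205) = (-109)**2/153 - 44358*(-1/(410*(-113 - 205))) = 11881*(1/153) - 44358/(2*(-205)*(-318)) = 11881/153 - 44358/130380 = 11881/153 - 44358*1/130380 = 11881/153 - 7393/21730 = 257043001/3324690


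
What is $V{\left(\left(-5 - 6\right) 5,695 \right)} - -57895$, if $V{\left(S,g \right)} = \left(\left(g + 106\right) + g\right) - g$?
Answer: $58696$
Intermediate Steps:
$V{\left(S,g \right)} = 106 + g$ ($V{\left(S,g \right)} = \left(\left(106 + g\right) + g\right) - g = \left(106 + 2 g\right) - g = 106 + g$)
$V{\left(\left(-5 - 6\right) 5,695 \right)} - -57895 = \left(106 + 695\right) - -57895 = 801 + 57895 = 58696$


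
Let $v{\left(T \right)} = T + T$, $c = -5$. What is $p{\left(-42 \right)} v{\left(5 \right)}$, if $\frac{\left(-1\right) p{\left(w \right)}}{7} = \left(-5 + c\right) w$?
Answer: $-29400$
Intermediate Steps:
$v{\left(T \right)} = 2 T$
$p{\left(w \right)} = 70 w$ ($p{\left(w \right)} = - 7 \left(-5 - 5\right) w = - 7 \left(- 10 w\right) = 70 w$)
$p{\left(-42 \right)} v{\left(5 \right)} = 70 \left(-42\right) 2 \cdot 5 = \left(-2940\right) 10 = -29400$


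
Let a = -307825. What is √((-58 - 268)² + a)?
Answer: 23*I*√381 ≈ 448.94*I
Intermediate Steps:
√((-58 - 268)² + a) = √((-58 - 268)² - 307825) = √((-326)² - 307825) = √(106276 - 307825) = √(-201549) = 23*I*√381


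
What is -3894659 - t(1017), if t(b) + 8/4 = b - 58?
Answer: -3895616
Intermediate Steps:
t(b) = -60 + b (t(b) = -2 + (b - 58) = -2 + (-58 + b) = -60 + b)
-3894659 - t(1017) = -3894659 - (-60 + 1017) = -3894659 - 1*957 = -3894659 - 957 = -3895616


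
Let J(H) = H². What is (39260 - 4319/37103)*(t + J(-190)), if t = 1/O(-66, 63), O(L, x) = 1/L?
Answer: 52489267017674/37103 ≈ 1.4147e+9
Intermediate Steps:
t = -66 (t = 1/(1/(-66)) = 1/(-1/66) = -66)
(39260 - 4319/37103)*(t + J(-190)) = (39260 - 4319/37103)*(-66 + (-190)²) = (39260 - 4319*1/37103)*(-66 + 36100) = (39260 - 4319/37103)*36034 = (1456659461/37103)*36034 = 52489267017674/37103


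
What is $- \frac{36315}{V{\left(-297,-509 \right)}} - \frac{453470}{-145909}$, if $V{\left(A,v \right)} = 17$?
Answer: $- \frac{5290976345}{2480453} \approx -2133.1$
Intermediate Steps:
$- \frac{36315}{V{\left(-297,-509 \right)}} - \frac{453470}{-145909} = - \frac{36315}{17} - \frac{453470}{-145909} = \left(-36315\right) \frac{1}{17} - - \frac{453470}{145909} = - \frac{36315}{17} + \frac{453470}{145909} = - \frac{5290976345}{2480453}$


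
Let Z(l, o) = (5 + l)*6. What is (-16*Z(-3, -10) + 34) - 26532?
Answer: -26690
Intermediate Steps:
Z(l, o) = 30 + 6*l
(-16*Z(-3, -10) + 34) - 26532 = (-16*(30 + 6*(-3)) + 34) - 26532 = (-16*(30 - 18) + 34) - 26532 = (-16*12 + 34) - 26532 = (-192 + 34) - 26532 = -158 - 26532 = -26690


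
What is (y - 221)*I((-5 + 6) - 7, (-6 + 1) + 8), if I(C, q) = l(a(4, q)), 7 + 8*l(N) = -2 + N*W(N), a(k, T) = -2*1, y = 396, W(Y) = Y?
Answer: -875/8 ≈ -109.38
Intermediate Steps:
a(k, T) = -2
l(N) = -9/8 + N²/8 (l(N) = -7/8 + (-2 + N*N)/8 = -7/8 + (-2 + N²)/8 = -7/8 + (-¼ + N²/8) = -9/8 + N²/8)
I(C, q) = -5/8 (I(C, q) = -9/8 + (⅛)*(-2)² = -9/8 + (⅛)*4 = -9/8 + ½ = -5/8)
(y - 221)*I((-5 + 6) - 7, (-6 + 1) + 8) = (396 - 221)*(-5/8) = 175*(-5/8) = -875/8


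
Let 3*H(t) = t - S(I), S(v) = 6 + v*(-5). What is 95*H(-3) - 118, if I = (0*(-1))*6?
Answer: -403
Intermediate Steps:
I = 0 (I = 0*6 = 0)
S(v) = 6 - 5*v
H(t) = -2 + t/3 (H(t) = (t - (6 - 5*0))/3 = (t - (6 + 0))/3 = (t - 1*6)/3 = (t - 6)/3 = (-6 + t)/3 = -2 + t/3)
95*H(-3) - 118 = 95*(-2 + (⅓)*(-3)) - 118 = 95*(-2 - 1) - 118 = 95*(-3) - 118 = -285 - 118 = -403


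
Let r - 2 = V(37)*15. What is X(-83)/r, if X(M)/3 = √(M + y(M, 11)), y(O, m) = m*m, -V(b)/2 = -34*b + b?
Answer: 3*√38/36632 ≈ 0.00050484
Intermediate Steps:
V(b) = 66*b (V(b) = -2*(-34*b + b) = -(-66)*b = 66*b)
y(O, m) = m²
X(M) = 3*√(121 + M) (X(M) = 3*√(M + 11²) = 3*√(M + 121) = 3*√(121 + M))
r = 36632 (r = 2 + (66*37)*15 = 2 + 2442*15 = 2 + 36630 = 36632)
X(-83)/r = (3*√(121 - 83))/36632 = (3*√38)*(1/36632) = 3*√38/36632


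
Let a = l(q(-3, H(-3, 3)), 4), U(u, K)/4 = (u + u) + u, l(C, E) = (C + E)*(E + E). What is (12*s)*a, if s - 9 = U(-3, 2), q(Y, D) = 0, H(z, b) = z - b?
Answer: -10368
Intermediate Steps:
l(C, E) = 2*E*(C + E) (l(C, E) = (C + E)*(2*E) = 2*E*(C + E))
U(u, K) = 12*u (U(u, K) = 4*((u + u) + u) = 4*(2*u + u) = 4*(3*u) = 12*u)
s = -27 (s = 9 + 12*(-3) = 9 - 36 = -27)
a = 32 (a = 2*4*(0 + 4) = 2*4*4 = 32)
(12*s)*a = (12*(-27))*32 = -324*32 = -10368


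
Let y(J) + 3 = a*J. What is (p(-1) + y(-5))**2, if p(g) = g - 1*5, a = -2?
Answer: 1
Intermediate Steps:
y(J) = -3 - 2*J
p(g) = -5 + g (p(g) = g - 5 = -5 + g)
(p(-1) + y(-5))**2 = ((-5 - 1) + (-3 - 2*(-5)))**2 = (-6 + (-3 + 10))**2 = (-6 + 7)**2 = 1**2 = 1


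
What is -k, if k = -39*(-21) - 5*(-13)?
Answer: -884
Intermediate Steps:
k = 884 (k = 819 + 65 = 884)
-k = -1*884 = -884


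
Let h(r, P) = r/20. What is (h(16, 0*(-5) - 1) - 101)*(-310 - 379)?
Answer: 345189/5 ≈ 69038.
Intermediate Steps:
h(r, P) = r/20 (h(r, P) = r*(1/20) = r/20)
(h(16, 0*(-5) - 1) - 101)*(-310 - 379) = ((1/20)*16 - 101)*(-310 - 379) = (⅘ - 101)*(-689) = -501/5*(-689) = 345189/5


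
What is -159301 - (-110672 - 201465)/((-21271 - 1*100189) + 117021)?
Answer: -707449276/4439 ≈ -1.5937e+5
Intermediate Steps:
-159301 - (-110672 - 201465)/((-21271 - 1*100189) + 117021) = -159301 - (-312137)/((-21271 - 100189) + 117021) = -159301 - (-312137)/(-121460 + 117021) = -159301 - (-312137)/(-4439) = -159301 - (-312137)*(-1)/4439 = -159301 - 1*312137/4439 = -159301 - 312137/4439 = -707449276/4439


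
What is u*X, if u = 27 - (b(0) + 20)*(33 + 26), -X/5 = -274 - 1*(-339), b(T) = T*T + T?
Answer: 374725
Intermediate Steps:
b(T) = T + T² (b(T) = T² + T = T + T²)
X = -325 (X = -5*(-274 - 1*(-339)) = -5*(-274 + 339) = -5*65 = -325)
u = -1153 (u = 27 - (0*(1 + 0) + 20)*(33 + 26) = 27 - (0*1 + 20)*59 = 27 - (0 + 20)*59 = 27 - 20*59 = 27 - 1*1180 = 27 - 1180 = -1153)
u*X = -1153*(-325) = 374725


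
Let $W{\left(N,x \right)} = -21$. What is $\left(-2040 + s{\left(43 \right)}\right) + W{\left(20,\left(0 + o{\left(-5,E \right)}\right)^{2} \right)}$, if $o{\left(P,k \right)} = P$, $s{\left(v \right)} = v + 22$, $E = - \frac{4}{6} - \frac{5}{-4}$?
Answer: $-1996$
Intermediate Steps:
$E = \frac{7}{12}$ ($E = \left(-4\right) \frac{1}{6} - - \frac{5}{4} = - \frac{2}{3} + \frac{5}{4} = \frac{7}{12} \approx 0.58333$)
$s{\left(v \right)} = 22 + v$
$\left(-2040 + s{\left(43 \right)}\right) + W{\left(20,\left(0 + o{\left(-5,E \right)}\right)^{2} \right)} = \left(-2040 + \left(22 + 43\right)\right) - 21 = \left(-2040 + 65\right) - 21 = -1975 - 21 = -1996$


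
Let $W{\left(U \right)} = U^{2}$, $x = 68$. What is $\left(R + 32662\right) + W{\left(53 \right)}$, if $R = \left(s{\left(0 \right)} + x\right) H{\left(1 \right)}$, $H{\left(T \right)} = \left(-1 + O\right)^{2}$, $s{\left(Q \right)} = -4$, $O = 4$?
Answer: $36047$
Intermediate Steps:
$H{\left(T \right)} = 9$ ($H{\left(T \right)} = \left(-1 + 4\right)^{2} = 3^{2} = 9$)
$R = 576$ ($R = \left(-4 + 68\right) 9 = 64 \cdot 9 = 576$)
$\left(R + 32662\right) + W{\left(53 \right)} = \left(576 + 32662\right) + 53^{2} = 33238 + 2809 = 36047$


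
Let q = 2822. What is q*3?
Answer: 8466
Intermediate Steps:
q*3 = 2822*3 = 8466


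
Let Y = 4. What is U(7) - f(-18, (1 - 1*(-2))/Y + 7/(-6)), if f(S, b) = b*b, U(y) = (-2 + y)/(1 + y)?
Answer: 65/144 ≈ 0.45139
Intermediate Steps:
U(y) = (-2 + y)/(1 + y)
f(S, b) = b**2
U(7) - f(-18, (1 - 1*(-2))/Y + 7/(-6)) = (-2 + 7)/(1 + 7) - ((1 - 1*(-2))/4 + 7/(-6))**2 = 5/8 - ((1 + 2)*(1/4) + 7*(-1/6))**2 = (1/8)*5 - (3*(1/4) - 7/6)**2 = 5/8 - (3/4 - 7/6)**2 = 5/8 - (-5/12)**2 = 5/8 - 1*25/144 = 5/8 - 25/144 = 65/144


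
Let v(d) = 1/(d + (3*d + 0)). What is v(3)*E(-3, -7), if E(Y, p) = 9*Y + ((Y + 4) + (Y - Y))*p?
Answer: -17/6 ≈ -2.8333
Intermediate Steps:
E(Y, p) = 9*Y + p*(4 + Y) (E(Y, p) = 9*Y + ((4 + Y) + 0)*p = 9*Y + (4 + Y)*p = 9*Y + p*(4 + Y))
v(d) = 1/(4*d) (v(d) = 1/(d + 3*d) = 1/(4*d))
v(3)*E(-3, -7) = ((1/4)/3)*(4*(-7) + 9*(-3) - 3*(-7)) = ((1/4)*(1/3))*(-28 - 27 + 21) = (1/12)*(-34) = -17/6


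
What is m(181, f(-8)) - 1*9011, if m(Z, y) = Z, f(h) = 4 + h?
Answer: -8830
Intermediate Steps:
m(181, f(-8)) - 1*9011 = 181 - 1*9011 = 181 - 9011 = -8830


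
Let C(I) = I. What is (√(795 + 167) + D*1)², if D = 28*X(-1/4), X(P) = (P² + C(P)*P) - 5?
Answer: 78377/4 - 273*√962 ≈ 11127.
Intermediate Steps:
X(P) = -5 + 2*P² (X(P) = (P² + P*P) - 5 = (P² + P²) - 5 = 2*P² - 5 = -5 + 2*P²)
D = -273/2 (D = 28*(-5 + 2*(-1/4)²) = 28*(-5 + 2*(-1*¼)²) = 28*(-5 + 2*(-¼)²) = 28*(-5 + 2*(1/16)) = 28*(-5 + ⅛) = 28*(-39/8) = -273/2 ≈ -136.50)
(√(795 + 167) + D*1)² = (√(795 + 167) - 273/2*1)² = (√962 - 273/2)² = (-273/2 + √962)²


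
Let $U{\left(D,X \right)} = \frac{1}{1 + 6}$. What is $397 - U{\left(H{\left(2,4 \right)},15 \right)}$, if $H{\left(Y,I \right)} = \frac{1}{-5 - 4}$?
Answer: $\frac{2778}{7} \approx 396.86$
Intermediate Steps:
$H{\left(Y,I \right)} = - \frac{1}{9}$ ($H{\left(Y,I \right)} = \frac{1}{-9} = - \frac{1}{9}$)
$U{\left(D,X \right)} = \frac{1}{7}$
$397 - U{\left(H{\left(2,4 \right)},15 \right)} = 397 - \frac{1}{7} = \frac{2778}{7}$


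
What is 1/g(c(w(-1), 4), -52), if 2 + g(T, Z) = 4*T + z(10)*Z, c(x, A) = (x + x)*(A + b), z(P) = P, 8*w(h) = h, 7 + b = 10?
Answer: -1/529 ≈ -0.0018904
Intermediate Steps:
b = 3 (b = -7 + 10 = 3)
w(h) = h/8
c(x, A) = 2*x*(3 + A) (c(x, A) = (x + x)*(A + 3) = (2*x)*(3 + A) = 2*x*(3 + A))
g(T, Z) = -2 + 4*T + 10*Z (g(T, Z) = -2 + (4*T + 10*Z) = -2 + 4*T + 10*Z)
1/g(c(w(-1), 4), -52) = 1/(-2 + 4*(2*((⅛)*(-1))*(3 + 4)) + 10*(-52)) = 1/(-2 + 4*(2*(-⅛)*7) - 520) = 1/(-2 + 4*(-7/4) - 520) = 1/(-2 - 7 - 520) = 1/(-529) = -1/529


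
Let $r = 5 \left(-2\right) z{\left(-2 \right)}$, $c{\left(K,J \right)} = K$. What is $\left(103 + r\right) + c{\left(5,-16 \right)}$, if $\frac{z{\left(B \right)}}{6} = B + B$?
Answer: $348$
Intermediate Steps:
$z{\left(B \right)} = 12 B$ ($z{\left(B \right)} = 6 \left(B + B\right) = 6 \cdot 2 B = 12 B$)
$r = 240$ ($r = 5 \left(-2\right) 12 \left(-2\right) = \left(-10\right) \left(-24\right) = 240$)
$\left(103 + r\right) + c{\left(5,-16 \right)} = \left(103 + 240\right) + 5 = 343 + 5 = 348$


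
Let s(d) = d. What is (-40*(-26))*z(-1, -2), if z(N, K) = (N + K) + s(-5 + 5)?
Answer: -3120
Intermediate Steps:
z(N, K) = K + N (z(N, K) = (N + K) + (-5 + 5) = (K + N) + 0 = K + N)
(-40*(-26))*z(-1, -2) = (-40*(-26))*(-2 - 1) = 1040*(-3) = -3120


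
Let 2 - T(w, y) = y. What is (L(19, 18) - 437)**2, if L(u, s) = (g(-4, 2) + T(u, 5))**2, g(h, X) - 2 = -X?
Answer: 183184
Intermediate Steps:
T(w, y) = 2 - y
g(h, X) = 2 - X
L(u, s) = 9 (L(u, s) = ((2 - 1*2) + (2 - 1*5))**2 = ((2 - 2) + (2 - 5))**2 = (0 - 3)**2 = (-3)**2 = 9)
(L(19, 18) - 437)**2 = (9 - 437)**2 = (-428)**2 = 183184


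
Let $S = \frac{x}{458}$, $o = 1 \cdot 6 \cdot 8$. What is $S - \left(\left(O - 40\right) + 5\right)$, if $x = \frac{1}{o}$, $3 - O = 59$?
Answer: $\frac{2000545}{21984} \approx 91.0$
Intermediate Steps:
$O = -56$ ($O = 3 - 59 = -56$)
$o = 48$ ($o = 6 \cdot 8 = 48$)
$x = \frac{1}{48} \approx 0.020833$
$S = \frac{1}{21984}$ ($S = \frac{1}{48 \cdot 458} = \frac{1}{48} \cdot \frac{1}{458} = \frac{1}{21984} \approx 4.5488 \cdot 10^{-5}$)
$S - \left(\left(O - 40\right) + 5\right) = \frac{1}{21984} - \left(\left(-56 - 40\right) + 5\right) = \frac{1}{21984} - \left(-96 + 5\right) = \frac{1}{21984} - -91 = \frac{1}{21984} + 91 = \frac{2000545}{21984}$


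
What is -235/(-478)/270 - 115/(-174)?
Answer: 496093/748548 ≈ 0.66274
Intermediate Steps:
-235/(-478)/270 - 115/(-174) = -235*(-1/478)*(1/270) - 115*(-1/174) = (235/478)*(1/270) + 115/174 = 47/25812 + 115/174 = 496093/748548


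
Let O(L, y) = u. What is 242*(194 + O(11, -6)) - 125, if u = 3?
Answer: 47549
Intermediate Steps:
O(L, y) = 3
242*(194 + O(11, -6)) - 125 = 242*(194 + 3) - 125 = 242*197 - 125 = 47674 - 125 = 47549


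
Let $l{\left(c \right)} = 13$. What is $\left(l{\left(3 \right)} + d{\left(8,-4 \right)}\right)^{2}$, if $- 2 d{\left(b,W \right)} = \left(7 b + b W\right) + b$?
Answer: $9$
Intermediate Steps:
$d{\left(b,W \right)} = - 4 b - \frac{W b}{2}$ ($d{\left(b,W \right)} = - \frac{\left(7 b + b W\right) + b}{2} = - \frac{\left(7 b + W b\right) + b}{2} = - \frac{8 b + W b}{2} = - 4 b - \frac{W b}{2}$)
$\left(l{\left(3 \right)} + d{\left(8,-4 \right)}\right)^{2} = \left(13 - 4 \left(8 - 4\right)\right)^{2} = \left(13 - 4 \cdot 4\right)^{2} = \left(13 - 16\right)^{2} = \left(-3\right)^{2} = 9$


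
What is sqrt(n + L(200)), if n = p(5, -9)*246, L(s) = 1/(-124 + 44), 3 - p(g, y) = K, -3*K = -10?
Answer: 81*I*sqrt(5)/20 ≈ 9.0561*I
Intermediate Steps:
K = 10/3 (K = -1/3*(-10) = 10/3 ≈ 3.3333)
p(g, y) = -1/3 (p(g, y) = 3 - 1*10/3 = 3 - 10/3 = -1/3)
L(s) = -1/80 (L(s) = 1/(-80) = -1/80)
n = -82 (n = -1/3*246 = -82)
sqrt(n + L(200)) = sqrt(-82 - 1/80) = sqrt(-6561/80) = 81*I*sqrt(5)/20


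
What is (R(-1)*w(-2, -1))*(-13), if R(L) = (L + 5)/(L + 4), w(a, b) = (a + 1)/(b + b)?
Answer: -26/3 ≈ -8.6667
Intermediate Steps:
w(a, b) = (1 + a)/(2*b) (w(a, b) = (1 + a)/((2*b)) = (1 + a)*(1/(2*b)) = (1 + a)/(2*b))
R(L) = (5 + L)/(4 + L)
(R(-1)*w(-2, -1))*(-13) = (((5 - 1)/(4 - 1))*((1/2)*(1 - 2)/(-1)))*(-13) = ((4/3)*((1/2)*(-1)*(-1)))*(-13) = (((1/3)*4)*(1/2))*(-13) = ((4/3)*(1/2))*(-13) = (2/3)*(-13) = -26/3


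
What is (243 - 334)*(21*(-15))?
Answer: 28665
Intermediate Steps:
(243 - 334)*(21*(-15)) = -91*(-315) = 28665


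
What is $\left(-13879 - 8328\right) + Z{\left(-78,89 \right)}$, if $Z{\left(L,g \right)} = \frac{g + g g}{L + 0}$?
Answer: $- \frac{290026}{13} \approx -22310.0$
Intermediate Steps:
$Z{\left(L,g \right)} = \frac{g + g^{2}}{L}$
$\left(-13879 - 8328\right) + Z{\left(-78,89 \right)} = \left(-13879 - 8328\right) + \frac{89 \left(1 + 89\right)}{-78} = -22207 + 89 \left(- \frac{1}{78}\right) 90 = -22207 - \frac{1335}{13} = - \frac{290026}{13}$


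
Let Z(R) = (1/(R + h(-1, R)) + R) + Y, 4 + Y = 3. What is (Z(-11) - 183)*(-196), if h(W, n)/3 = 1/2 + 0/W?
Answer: 726572/19 ≈ 38241.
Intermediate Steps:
h(W, n) = 3/2 (h(W, n) = 3*(1/2 + 0/W) = 3*(1*(1/2) + 0) = 3*(1/2 + 0) = 3*(1/2) = 3/2)
Y = -1 (Y = -4 + 3 = -1)
Z(R) = -1 + R + 1/(3/2 + R) (Z(R) = (1/(R + 3/2) + R) - 1 = (1/(3/2 + R) + R) - 1 = (R + 1/(3/2 + R)) - 1 = -1 + R + 1/(3/2 + R))
(Z(-11) - 183)*(-196) = ((-1 - 11 + 2*(-11)**2)/(3 + 2*(-11)) - 183)*(-196) = ((-1 - 11 + 2*121)/(3 - 22) - 183)*(-196) = ((-1 - 11 + 242)/(-19) - 183)*(-196) = (-1/19*230 - 183)*(-196) = (-230/19 - 183)*(-196) = -3707/19*(-196) = 726572/19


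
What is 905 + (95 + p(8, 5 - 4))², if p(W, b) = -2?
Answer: 9554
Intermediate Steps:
905 + (95 + p(8, 5 - 4))² = 905 + (95 - 2)² = 905 + 93² = 905 + 8649 = 9554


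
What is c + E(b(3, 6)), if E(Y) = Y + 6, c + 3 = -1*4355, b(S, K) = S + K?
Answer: -4343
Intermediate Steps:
b(S, K) = K + S
c = -4358 (c = -3 - 1*4355 = -3 - 4355 = -4358)
E(Y) = 6 + Y
c + E(b(3, 6)) = -4358 + (6 + (6 + 3)) = -4358 + (6 + 9) = -4358 + 15 = -4343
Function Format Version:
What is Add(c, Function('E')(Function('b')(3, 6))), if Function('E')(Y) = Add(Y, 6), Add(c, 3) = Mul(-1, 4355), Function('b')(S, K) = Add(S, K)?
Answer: -4343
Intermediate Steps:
Function('b')(S, K) = Add(K, S)
c = -4358 (c = Add(-3, Mul(-1, 4355)) = Add(-3, -4355) = -4358)
Function('E')(Y) = Add(6, Y)
Add(c, Function('E')(Function('b')(3, 6))) = Add(-4358, Add(6, Add(6, 3))) = Add(-4358, Add(6, 9)) = Add(-4358, 15) = -4343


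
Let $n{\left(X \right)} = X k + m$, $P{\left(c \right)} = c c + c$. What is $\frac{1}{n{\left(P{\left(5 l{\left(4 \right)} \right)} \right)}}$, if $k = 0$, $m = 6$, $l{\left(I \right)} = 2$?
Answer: $\frac{1}{6} \approx 0.16667$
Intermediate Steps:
$P{\left(c \right)} = c + c^{2}$ ($P{\left(c \right)} = c^{2} + c = c + c^{2}$)
$n{\left(X \right)} = 6$ ($n{\left(X \right)} = X 0 + 6 = 0 + 6 = 6$)
$\frac{1}{n{\left(P{\left(5 l{\left(4 \right)} \right)} \right)}} = \frac{1}{6}$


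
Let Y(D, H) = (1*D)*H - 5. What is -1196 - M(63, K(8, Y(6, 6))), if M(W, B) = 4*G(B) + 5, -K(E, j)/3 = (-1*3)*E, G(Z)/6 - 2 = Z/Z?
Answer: -1273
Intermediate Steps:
G(Z) = 18 (G(Z) = 12 + 6*(Z/Z) = 12 + 6*1 = 12 + 6 = 18)
Y(D, H) = -5 + D*H (Y(D, H) = D*H - 5 = -5 + D*H)
K(E, j) = 9*E (K(E, j) = -3*(-1*3)*E = -(-9)*E = 9*E)
M(W, B) = 77 (M(W, B) = 4*18 + 5 = 72 + 5 = 77)
-1196 - M(63, K(8, Y(6, 6))) = -1196 - 1*77 = -1196 - 77 = -1273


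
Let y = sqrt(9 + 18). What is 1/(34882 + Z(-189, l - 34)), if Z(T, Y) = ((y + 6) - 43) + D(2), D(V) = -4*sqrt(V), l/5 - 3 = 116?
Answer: 1/(34845 - 4*sqrt(2) + 3*sqrt(3)) ≈ 2.8699e-5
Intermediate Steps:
l = 595 (l = 15 + 5*116 = 15 + 580 = 595)
y = 3*sqrt(3) (y = sqrt(27) = 3*sqrt(3) ≈ 5.1962)
Z(T, Y) = -37 - 4*sqrt(2) + 3*sqrt(3) (Z(T, Y) = ((3*sqrt(3) + 6) - 43) - 4*sqrt(2) = ((6 + 3*sqrt(3)) - 43) - 4*sqrt(2) = (-37 + 3*sqrt(3)) - 4*sqrt(2) = -37 - 4*sqrt(2) + 3*sqrt(3))
1/(34882 + Z(-189, l - 34)) = 1/(34882 + (-37 - 4*sqrt(2) + 3*sqrt(3))) = 1/(34845 - 4*sqrt(2) + 3*sqrt(3))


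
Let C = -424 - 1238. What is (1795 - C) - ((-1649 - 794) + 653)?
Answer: 5247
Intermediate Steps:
C = -1662
(1795 - C) - ((-1649 - 794) + 653) = (1795 - 1*(-1662)) - ((-1649 - 794) + 653) = (1795 + 1662) - (-2443 + 653) = 3457 - 1*(-1790) = 3457 + 1790 = 5247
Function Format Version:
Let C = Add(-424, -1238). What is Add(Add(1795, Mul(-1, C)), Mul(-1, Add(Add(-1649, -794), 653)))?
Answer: 5247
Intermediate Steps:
C = -1662
Add(Add(1795, Mul(-1, C)), Mul(-1, Add(Add(-1649, -794), 653))) = Add(Add(1795, Mul(-1, -1662)), Mul(-1, Add(Add(-1649, -794), 653))) = Add(Add(1795, 1662), Mul(-1, Add(-2443, 653))) = Add(3457, Mul(-1, -1790)) = Add(3457, 1790) = 5247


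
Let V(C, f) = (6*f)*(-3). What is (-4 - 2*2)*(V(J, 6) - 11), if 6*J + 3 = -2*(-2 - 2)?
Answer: 952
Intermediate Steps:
J = ⅚ (J = -½ + (-2*(-2 - 2))/6 = -½ + (-2*(-4))/6 = -½ + (⅙)*8 = -½ + 4/3 = ⅚ ≈ 0.83333)
V(C, f) = -18*f
(-4 - 2*2)*(V(J, 6) - 11) = (-4 - 2*2)*(-18*6 - 11) = (-4 - 4)*(-108 - 11) = -8*(-119) = 952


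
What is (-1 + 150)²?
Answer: 22201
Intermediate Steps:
(-1 + 150)² = 149² = 22201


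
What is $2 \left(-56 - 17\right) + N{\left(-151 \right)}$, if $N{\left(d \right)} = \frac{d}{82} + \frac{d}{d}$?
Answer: $- \frac{12041}{82} \approx -146.84$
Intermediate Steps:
$N{\left(d \right)} = 1 + \frac{d}{82}$ ($N{\left(d \right)} = d \frac{1}{82} + 1 = \frac{d}{82} + 1 = 1 + \frac{d}{82}$)
$2 \left(-56 - 17\right) + N{\left(-151 \right)} = 2 \left(-56 - 17\right) + \left(1 + \frac{1}{82} \left(-151\right)\right) = 2 \left(-73\right) + \left(1 - \frac{151}{82}\right) = -146 - \frac{69}{82} = - \frac{12041}{82}$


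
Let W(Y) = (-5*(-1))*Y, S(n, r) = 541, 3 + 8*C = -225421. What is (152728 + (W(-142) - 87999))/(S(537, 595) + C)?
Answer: -64019/27637 ≈ -2.3164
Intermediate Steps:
C = -28178 (C = -3/8 + (⅛)*(-225421) = -3/8 - 225421/8 = -28178)
W(Y) = 5*Y
(152728 + (W(-142) - 87999))/(S(537, 595) + C) = (152728 + (5*(-142) - 87999))/(541 - 28178) = (152728 + (-710 - 87999))/(-27637) = (152728 - 88709)*(-1/27637) = 64019*(-1/27637) = -64019/27637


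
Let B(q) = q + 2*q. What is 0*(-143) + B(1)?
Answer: 3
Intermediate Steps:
B(q) = 3*q
0*(-143) + B(1) = 0*(-143) + 3*1 = 0 + 3 = 3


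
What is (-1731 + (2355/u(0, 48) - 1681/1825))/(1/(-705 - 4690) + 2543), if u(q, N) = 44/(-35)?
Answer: -312369301231/220334913040 ≈ -1.4177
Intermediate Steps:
u(q, N) = -44/35 (u(q, N) = 44*(-1/35) = -44/35)
(-1731 + (2355/u(0, 48) - 1681/1825))/(1/(-705 - 4690) + 2543) = (-1731 + (2355/(-44/35) - 1681/1825))/(1/(-705 - 4690) + 2543) = (-1731 + (2355*(-35/44) - 1681*1/1825))/(1/(-5395) + 2543) = (-1731 + (-82425/44 - 1681/1825))/(-1/5395 + 2543) = (-1731 - 150499589/80300)/(13719484/5395) = -289498889/80300*5395/13719484 = -312369301231/220334913040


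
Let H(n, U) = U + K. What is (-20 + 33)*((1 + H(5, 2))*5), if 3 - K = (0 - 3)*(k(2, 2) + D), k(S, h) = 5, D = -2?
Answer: 975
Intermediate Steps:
K = 12 (K = 3 - (0 - 3)*(5 - 2) = 3 - (-3)*3 = 3 - 1*(-9) = 3 + 9 = 12)
H(n, U) = 12 + U (H(n, U) = U + 12 = 12 + U)
(-20 + 33)*((1 + H(5, 2))*5) = (-20 + 33)*((1 + (12 + 2))*5) = 13*((1 + 14)*5) = 13*(15*5) = 13*75 = 975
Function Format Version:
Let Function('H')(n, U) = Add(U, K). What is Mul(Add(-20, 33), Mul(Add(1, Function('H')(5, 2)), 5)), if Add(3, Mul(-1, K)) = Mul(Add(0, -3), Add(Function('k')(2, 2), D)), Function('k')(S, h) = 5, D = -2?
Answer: 975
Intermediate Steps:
K = 12 (K = Add(3, Mul(-1, Mul(Add(0, -3), Add(5, -2)))) = Add(3, Mul(-1, Mul(-3, 3))) = Add(3, Mul(-1, -9)) = Add(3, 9) = 12)
Function('H')(n, U) = Add(12, U) (Function('H')(n, U) = Add(U, 12) = Add(12, U))
Mul(Add(-20, 33), Mul(Add(1, Function('H')(5, 2)), 5)) = Mul(Add(-20, 33), Mul(Add(1, Add(12, 2)), 5)) = Mul(13, Mul(Add(1, 14), 5)) = Mul(13, Mul(15, 5)) = Mul(13, 75) = 975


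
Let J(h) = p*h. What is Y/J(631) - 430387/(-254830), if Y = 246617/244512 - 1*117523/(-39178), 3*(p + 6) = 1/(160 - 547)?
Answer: 167718399245859384663/99367510281509810720 ≈ 1.6879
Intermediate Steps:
p = -6967/1161 (p = -6 + 1/(3*(160 - 547)) = -6 + (1/3)/(-387) = -6 + (1/3)*(-1/387) = -6 - 1/1161 = -6967/1161 ≈ -6.0009)
J(h) = -6967*h/1161
Y = 19198872301/4789745568 (Y = 246617*(1/244512) - 117523*(-1/39178) = 246617/244512 + 117523/39178 = 19198872301/4789745568 ≈ 4.0083)
Y/J(631) - 430387/(-254830) = 19198872301/(4789745568*((-6967/1161*631))) - 430387/(-254830) = 19198872301/(4789745568*(-4396177/1161)) - 430387*(-1/254830) = (19198872301/4789745568)*(-1161/4396177) + 430387/254830 = -825551508943/779872937107168 + 430387/254830 = 167718399245859384663/99367510281509810720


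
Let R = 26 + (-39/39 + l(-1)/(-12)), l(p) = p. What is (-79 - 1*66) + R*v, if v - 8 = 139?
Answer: 14169/4 ≈ 3542.3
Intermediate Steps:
v = 147 (v = 8 + 139 = 147)
R = 301/12 (R = 26 + (-39/39 - 1/(-12)) = 26 + (-39*1/39 - 1*(-1/12)) = 26 + (-1 + 1/12) = 26 - 11/12 = 301/12 ≈ 25.083)
(-79 - 1*66) + R*v = (-79 - 1*66) + (301/12)*147 = (-79 - 66) + 14749/4 = -145 + 14749/4 = 14169/4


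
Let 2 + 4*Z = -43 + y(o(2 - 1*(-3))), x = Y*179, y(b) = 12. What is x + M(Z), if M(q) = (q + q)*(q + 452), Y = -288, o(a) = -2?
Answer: -470991/8 ≈ -58874.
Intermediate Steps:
x = -51552 (x = -288*179 = -51552)
Z = -33/4 (Z = -½ + (-43 + 12)/4 = -½ + (¼)*(-31) = -½ - 31/4 = -33/4 ≈ -8.2500)
M(q) = 2*q*(452 + q) (M(q) = (2*q)*(452 + q) = 2*q*(452 + q))
x + M(Z) = -51552 + 2*(-33/4)*(452 - 33/4) = -51552 + 2*(-33/4)*(1775/4) = -51552 - 58575/8 = -470991/8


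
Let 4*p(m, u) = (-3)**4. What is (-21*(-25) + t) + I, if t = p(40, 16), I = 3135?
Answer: 14721/4 ≈ 3680.3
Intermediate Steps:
p(m, u) = 81/4 (p(m, u) = (1/4)*(-3)**4 = (1/4)*81 = 81/4)
t = 81/4 ≈ 20.250
(-21*(-25) + t) + I = (-21*(-25) + 81/4) + 3135 = (525 + 81/4) + 3135 = 2181/4 + 3135 = 14721/4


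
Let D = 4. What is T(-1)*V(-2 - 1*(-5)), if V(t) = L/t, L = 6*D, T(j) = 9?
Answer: 72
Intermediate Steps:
L = 24 (L = 6*4 = 24)
V(t) = 24/t
T(-1)*V(-2 - 1*(-5)) = 9*(24/(-2 - 1*(-5))) = 9*(24/(-2 + 5)) = 9*(24/3) = 9*(24*(1/3)) = 9*8 = 72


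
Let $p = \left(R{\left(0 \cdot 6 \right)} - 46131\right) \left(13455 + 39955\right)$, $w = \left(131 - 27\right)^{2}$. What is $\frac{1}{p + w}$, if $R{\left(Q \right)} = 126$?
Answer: $- \frac{1}{2457116234} \approx -4.0698 \cdot 10^{-10}$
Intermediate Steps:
$w = 10816$ ($w = 104^{2} = 10816$)
$p = -2457127050$ ($p = \left(126 - 46131\right) \left(13455 + 39955\right) = \left(-46005\right) 53410 = -2457127050$)
$\frac{1}{p + w} = \frac{1}{-2457127050 + 10816} = \frac{1}{-2457116234} = - \frac{1}{2457116234}$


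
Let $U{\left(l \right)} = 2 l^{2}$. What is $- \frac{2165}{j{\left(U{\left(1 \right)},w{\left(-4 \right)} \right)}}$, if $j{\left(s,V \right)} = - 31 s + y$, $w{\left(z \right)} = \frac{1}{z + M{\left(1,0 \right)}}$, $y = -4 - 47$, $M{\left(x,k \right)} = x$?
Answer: $\frac{2165}{113} \approx 19.159$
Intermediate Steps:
$y = -51$
$w{\left(z \right)} = \frac{1}{1 + z}$ ($w{\left(z \right)} = \frac{1}{z + 1} = \frac{1}{1 + z}$)
$j{\left(s,V \right)} = -51 - 31 s$ ($j{\left(s,V \right)} = - 31 s - 51 = -51 - 31 s$)
$- \frac{2165}{j{\left(U{\left(1 \right)},w{\left(-4 \right)} \right)}} = - \frac{2165}{-51 - 31 \cdot 2 \cdot 1^{2}} = - \frac{2165}{-51 - 31 \cdot 2 \cdot 1} = - \frac{2165}{-51 - 62} = - \frac{2165}{-113} = \left(-2165\right) \left(- \frac{1}{113}\right) = \frac{2165}{113}$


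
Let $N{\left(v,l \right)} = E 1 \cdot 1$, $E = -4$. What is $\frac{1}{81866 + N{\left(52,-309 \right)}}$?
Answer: $\frac{1}{81862} \approx 1.2216 \cdot 10^{-5}$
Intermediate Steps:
$N{\left(v,l \right)} = -4$ ($N{\left(v,l \right)} = \left(-4\right) 1 \cdot 1 = \left(-4\right) 1 = -4$)
$\frac{1}{81866 + N{\left(52,-309 \right)}} = \frac{1}{81866 - 4} = \frac{1}{81862}$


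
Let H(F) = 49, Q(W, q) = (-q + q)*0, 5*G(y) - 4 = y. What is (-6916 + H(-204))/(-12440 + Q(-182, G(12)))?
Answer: 6867/12440 ≈ 0.55201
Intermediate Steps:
G(y) = ⅘ + y/5
Q(W, q) = 0 (Q(W, q) = 0*0 = 0)
(-6916 + H(-204))/(-12440 + Q(-182, G(12))) = (-6916 + 49)/(-12440 + 0) = -6867/(-12440) = -6867*(-1/12440) = 6867/12440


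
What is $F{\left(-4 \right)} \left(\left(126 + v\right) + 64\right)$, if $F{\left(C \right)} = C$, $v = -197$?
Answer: $28$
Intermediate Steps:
$F{\left(-4 \right)} \left(\left(126 + v\right) + 64\right) = - 4 \left(\left(126 - 197\right) + 64\right) = - 4 \left(-71 + 64\right) = \left(-4\right) \left(-7\right) = 28$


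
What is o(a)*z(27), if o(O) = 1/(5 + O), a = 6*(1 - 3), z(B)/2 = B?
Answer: -54/7 ≈ -7.7143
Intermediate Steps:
z(B) = 2*B
a = -12 (a = 6*(-2) = -12)
o(a)*z(27) = (2*27)/(5 - 12) = 54/(-7) = -⅐*54 = -54/7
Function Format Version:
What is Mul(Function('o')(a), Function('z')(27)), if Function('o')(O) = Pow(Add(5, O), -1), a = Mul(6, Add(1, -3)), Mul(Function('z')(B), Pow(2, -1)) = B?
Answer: Rational(-54, 7) ≈ -7.7143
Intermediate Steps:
Function('z')(B) = Mul(2, B)
a = -12 (a = Mul(6, -2) = -12)
Mul(Function('o')(a), Function('z')(27)) = Mul(Pow(Add(5, -12), -1), Mul(2, 27)) = Mul(Pow(-7, -1), 54) = Mul(Rational(-1, 7), 54) = Rational(-54, 7)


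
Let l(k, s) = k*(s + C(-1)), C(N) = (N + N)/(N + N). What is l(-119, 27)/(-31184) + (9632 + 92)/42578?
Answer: 55637889/165969044 ≈ 0.33523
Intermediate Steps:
C(N) = 1 (C(N) = (2*N)/((2*N)) = (2*N)*(1/(2*N)) = 1)
l(k, s) = k*(1 + s) (l(k, s) = k*(s + 1) = k*(1 + s))
l(-119, 27)/(-31184) + (9632 + 92)/42578 = -119*(1 + 27)/(-31184) + (9632 + 92)/42578 = -119*28*(-1/31184) + 9724*(1/42578) = -3332*(-1/31184) + 4862/21289 = 833/7796 + 4862/21289 = 55637889/165969044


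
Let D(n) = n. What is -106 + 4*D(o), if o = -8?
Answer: -138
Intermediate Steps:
-106 + 4*D(o) = -106 + 4*(-8) = -106 - 32 = -138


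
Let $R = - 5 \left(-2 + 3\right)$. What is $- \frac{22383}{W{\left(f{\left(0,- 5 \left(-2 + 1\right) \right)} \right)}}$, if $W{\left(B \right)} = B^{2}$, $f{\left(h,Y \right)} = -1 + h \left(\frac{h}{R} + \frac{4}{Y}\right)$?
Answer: $-22383$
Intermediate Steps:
$R = -5$ ($R = \left(-5\right) 1 = -5$)
$f{\left(h,Y \right)} = -1 + h \left(\frac{4}{Y} - \frac{h}{5}\right)$ ($f{\left(h,Y \right)} = -1 + h \left(\frac{h}{-5} + \frac{4}{Y}\right) = -1 + h \left(h \left(- \frac{1}{5}\right) + \frac{4}{Y}\right) = -1 + h \left(- \frac{h}{5} + \frac{4}{Y}\right) = -1 + h \left(\frac{4}{Y} - \frac{h}{5}\right)$)
$- \frac{22383}{W{\left(f{\left(0,- 5 \left(-2 + 1\right) \right)} \right)}} = - \frac{22383}{\left(-1 - \frac{0^{2}}{5} + 4 \cdot 0 \frac{1}{\left(-5\right) \left(-2 + 1\right)}\right)^{2}} = - \frac{22383}{\left(-1 - 0 + 4 \cdot 0 \frac{1}{\left(-5\right) \left(-1\right)}\right)^{2}} = - \frac{22383}{\left(-1 + 0 + 4 \cdot 0 \cdot \frac{1}{5}\right)^{2}} = - \frac{22383}{\left(-1 + 0 + 0\right)^{2}} = - \frac{22383}{\left(-1\right)^{2}} = - \frac{22383}{1} = \left(-22383\right) 1 = -22383$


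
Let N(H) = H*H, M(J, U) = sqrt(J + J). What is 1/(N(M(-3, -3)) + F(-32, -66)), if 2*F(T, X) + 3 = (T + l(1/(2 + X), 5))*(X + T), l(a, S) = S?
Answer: 2/2631 ≈ 0.00076017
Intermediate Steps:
M(J, U) = sqrt(2)*sqrt(J) (M(J, U) = sqrt(2*J) = sqrt(2)*sqrt(J))
F(T, X) = -3/2 + (5 + T)*(T + X)/2 (F(T, X) = -3/2 + ((T + 5)*(X + T))/2 = -3/2 + ((5 + T)*(T + X))/2 = -3/2 + (5 + T)*(T + X)/2)
N(H) = H**2
1/(N(M(-3, -3)) + F(-32, -66)) = 1/((sqrt(2)*sqrt(-3))**2 + (-3/2 + (1/2)*(-32)**2 + (5/2)*(-32) + (5/2)*(-66) + (1/2)*(-32)*(-66))) = 1/((sqrt(2)*(I*sqrt(3)))**2 + (-3/2 + (1/2)*1024 - 80 - 165 + 1056)) = 1/((I*sqrt(6))**2 + (-3/2 + 512 - 80 - 165 + 1056)) = 1/(-6 + 2643/2) = 1/(2631/2) = 2/2631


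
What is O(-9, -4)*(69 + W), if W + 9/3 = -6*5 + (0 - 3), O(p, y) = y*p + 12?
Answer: 1584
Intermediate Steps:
O(p, y) = 12 + p*y (O(p, y) = p*y + 12 = 12 + p*y)
W = -36 (W = -3 + (-6*5 + (0 - 3)) = -3 + (-30 - 3) = -3 - 33 = -36)
O(-9, -4)*(69 + W) = (12 - 9*(-4))*(69 - 36) = (12 + 36)*33 = 48*33 = 1584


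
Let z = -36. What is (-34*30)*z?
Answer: 36720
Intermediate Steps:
(-34*30)*z = -34*30*(-36) = -1020*(-36) = 36720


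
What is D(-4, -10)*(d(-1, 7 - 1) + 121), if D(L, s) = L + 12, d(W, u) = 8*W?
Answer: 904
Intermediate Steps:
D(L, s) = 12 + L
D(-4, -10)*(d(-1, 7 - 1) + 121) = (12 - 4)*(8*(-1) + 121) = 8*(-8 + 121) = 8*113 = 904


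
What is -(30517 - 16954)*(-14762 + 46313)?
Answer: -427926213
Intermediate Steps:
-(30517 - 16954)*(-14762 + 46313) = -13563*31551 = -1*427926213 = -427926213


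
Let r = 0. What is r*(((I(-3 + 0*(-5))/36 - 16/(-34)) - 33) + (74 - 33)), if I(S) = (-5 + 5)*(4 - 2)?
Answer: 0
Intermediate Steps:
I(S) = 0 (I(S) = 0*2 = 0)
r*(((I(-3 + 0*(-5))/36 - 16/(-34)) - 33) + (74 - 33)) = 0*(((0/36 - 16/(-34)) - 33) + (74 - 33)) = 0*(((0*(1/36) - 16*(-1/34)) - 33) + 41) = 0*(((0 + 8/17) - 33) + 41) = 0*((8/17 - 33) + 41) = 0*(-553/17 + 41) = 0*(144/17) = 0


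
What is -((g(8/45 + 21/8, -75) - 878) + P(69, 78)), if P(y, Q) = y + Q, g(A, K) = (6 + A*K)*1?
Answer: 22445/24 ≈ 935.21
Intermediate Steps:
g(A, K) = 6 + A*K
P(y, Q) = Q + y
-((g(8/45 + 21/8, -75) - 878) + P(69, 78)) = -(((6 + (8/45 + 21/8)*(-75)) - 878) + (78 + 69)) = -(((6 + (8*(1/45) + 21*(⅛))*(-75)) - 878) + 147) = -(((6 + (8/45 + 21/8)*(-75)) - 878) + 147) = -(((6 + (1009/360)*(-75)) - 878) + 147) = -(((6 - 5045/24) - 878) + 147) = -((-4901/24 - 878) + 147) = -(-25973/24 + 147) = -1*(-22445/24) = 22445/24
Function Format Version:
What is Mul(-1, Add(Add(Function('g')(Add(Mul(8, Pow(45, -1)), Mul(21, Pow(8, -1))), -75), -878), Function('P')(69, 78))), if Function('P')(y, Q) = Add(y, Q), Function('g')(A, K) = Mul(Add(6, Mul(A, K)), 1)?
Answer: Rational(22445, 24) ≈ 935.21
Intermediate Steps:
Function('g')(A, K) = Add(6, Mul(A, K))
Function('P')(y, Q) = Add(Q, y)
Mul(-1, Add(Add(Function('g')(Add(Mul(8, Pow(45, -1)), Mul(21, Pow(8, -1))), -75), -878), Function('P')(69, 78))) = Mul(-1, Add(Add(Add(6, Mul(Add(Mul(8, Pow(45, -1)), Mul(21, Pow(8, -1))), -75)), -878), Add(78, 69))) = Mul(-1, Add(Add(Add(6, Mul(Add(Mul(8, Rational(1, 45)), Mul(21, Rational(1, 8))), -75)), -878), 147)) = Mul(-1, Add(Add(Add(6, Mul(Add(Rational(8, 45), Rational(21, 8)), -75)), -878), 147)) = Mul(-1, Add(Add(Add(6, Mul(Rational(1009, 360), -75)), -878), 147)) = Mul(-1, Add(Add(Add(6, Rational(-5045, 24)), -878), 147)) = Mul(-1, Add(Add(Rational(-4901, 24), -878), 147)) = Mul(-1, Add(Rational(-25973, 24), 147)) = Mul(-1, Rational(-22445, 24)) = Rational(22445, 24)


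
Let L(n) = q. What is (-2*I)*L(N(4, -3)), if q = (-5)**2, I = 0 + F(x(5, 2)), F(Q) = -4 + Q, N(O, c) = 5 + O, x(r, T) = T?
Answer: 100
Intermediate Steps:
I = -2 (I = 0 + (-4 + 2) = 0 - 2 = -2)
q = 25
L(n) = 25
(-2*I)*L(N(4, -3)) = -2*(-2)*25 = 4*25 = 100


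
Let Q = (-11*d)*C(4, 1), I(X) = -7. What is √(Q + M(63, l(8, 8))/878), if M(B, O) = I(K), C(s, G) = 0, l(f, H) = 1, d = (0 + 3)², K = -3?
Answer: I*√6146/878 ≈ 0.08929*I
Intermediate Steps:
d = 9 (d = 3² = 9)
M(B, O) = -7
Q = 0 (Q = -11*9*0 = -99*0 = 0)
√(Q + M(63, l(8, 8))/878) = √(0 - 7/878) = √(-7/878) = I*√6146/878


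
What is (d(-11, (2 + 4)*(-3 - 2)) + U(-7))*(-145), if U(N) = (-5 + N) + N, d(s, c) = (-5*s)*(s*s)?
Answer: -962220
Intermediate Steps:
d(s, c) = -5*s³ (d(s, c) = (-5*s)*s² = -5*s³)
U(N) = -5 + 2*N
(d(-11, (2 + 4)*(-3 - 2)) + U(-7))*(-145) = (-5*(-11)³ + (-5 + 2*(-7)))*(-145) = (-5*(-1331) + (-5 - 14))*(-145) = (6655 - 19)*(-145) = 6636*(-145) = -962220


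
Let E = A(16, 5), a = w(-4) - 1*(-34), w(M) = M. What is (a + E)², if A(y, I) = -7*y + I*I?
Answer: 3249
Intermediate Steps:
A(y, I) = I² - 7*y (A(y, I) = -7*y + I² = I² - 7*y)
a = 30 (a = -4 - 1*(-34) = -4 + 34 = 30)
E = -87 (E = 5² - 7*16 = 25 - 112 = -87)
(a + E)² = (30 - 87)² = (-57)² = 3249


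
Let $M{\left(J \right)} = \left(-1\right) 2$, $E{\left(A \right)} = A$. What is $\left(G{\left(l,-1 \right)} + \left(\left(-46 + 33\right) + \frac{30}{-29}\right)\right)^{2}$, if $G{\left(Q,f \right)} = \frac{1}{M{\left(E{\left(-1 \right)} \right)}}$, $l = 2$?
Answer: $\frac{710649}{3364} \approx 211.25$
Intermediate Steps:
$M{\left(J \right)} = -2$
$G{\left(Q,f \right)} = - \frac{1}{2}$ ($G{\left(Q,f \right)} = \frac{1}{-2} = - \frac{1}{2}$)
$\left(G{\left(l,-1 \right)} + \left(\left(-46 + 33\right) + \frac{30}{-29}\right)\right)^{2} = \left(- \frac{1}{2} + \left(\left(-46 + 33\right) + \frac{30}{-29}\right)\right)^{2} = \left(- \frac{1}{2} + \left(-13 + 30 \left(- \frac{1}{29}\right)\right)\right)^{2} = \left(- \frac{1}{2} - \frac{407}{29}\right)^{2} = \left(- \frac{843}{58}\right)^{2} = \frac{710649}{3364}$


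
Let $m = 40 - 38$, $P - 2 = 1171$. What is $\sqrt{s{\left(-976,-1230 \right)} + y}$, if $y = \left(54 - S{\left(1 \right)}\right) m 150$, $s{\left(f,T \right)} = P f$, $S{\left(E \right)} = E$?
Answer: $2 i \sqrt{282237} \approx 1062.5 i$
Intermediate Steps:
$P = 1173$ ($P = 2 + 1171 = 1173$)
$s{\left(f,T \right)} = 1173 f$
$m = 2$ ($m = 40 - 38 = 2$)
$y = 15900$ ($y = \left(54 - 1\right) 2 \cdot 150 = 53 \cdot 2 \cdot 150 = 106 \cdot 150 = 15900$)
$\sqrt{s{\left(-976,-1230 \right)} + y} = \sqrt{1173 \left(-976\right) + 15900} = \sqrt{-1144848 + 15900} = \sqrt{-1128948} = 2 i \sqrt{282237}$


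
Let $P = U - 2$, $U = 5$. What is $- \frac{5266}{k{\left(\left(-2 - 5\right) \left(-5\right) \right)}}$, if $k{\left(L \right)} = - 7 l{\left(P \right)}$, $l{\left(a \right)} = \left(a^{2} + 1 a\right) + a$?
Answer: $\frac{5266}{105} \approx 50.152$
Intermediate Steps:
$P = 3$ ($P = 5 - 2 = 3$)
$l{\left(a \right)} = a^{2} + 2 a$ ($l{\left(a \right)} = \left(a^{2} + a\right) + a = \left(a + a^{2}\right) + a = a^{2} + 2 a$)
$k{\left(L \right)} = -105$ ($k{\left(L \right)} = - 7 \cdot 3 \left(2 + 3\right) = - 7 \cdot 3 \cdot 5 = \left(-7\right) 15 = -105$)
$- \frac{5266}{k{\left(\left(-2 - 5\right) \left(-5\right) \right)}} = - \frac{5266}{-105} = \left(-5266\right) \left(- \frac{1}{105}\right) = \frac{5266}{105}$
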